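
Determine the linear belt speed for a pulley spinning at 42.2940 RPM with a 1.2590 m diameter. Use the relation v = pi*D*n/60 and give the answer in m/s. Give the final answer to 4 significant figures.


v = pi * 1.2590 * 42.2940 / 60
v = 2.788 m/s


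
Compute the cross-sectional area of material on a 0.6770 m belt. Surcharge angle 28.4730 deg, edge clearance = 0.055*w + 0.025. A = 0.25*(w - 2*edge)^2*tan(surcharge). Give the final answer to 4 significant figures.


edge = 0.055*0.6770 + 0.025 = 0.062235 m
ew = 0.6770 - 2*0.062235 = 0.55253 m
A = 0.25 * 0.55253^2 * tan(28.4730 deg)
A = 0.04139 m^2


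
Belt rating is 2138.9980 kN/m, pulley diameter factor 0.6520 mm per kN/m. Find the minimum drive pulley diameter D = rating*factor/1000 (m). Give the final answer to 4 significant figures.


D = 2138.9980 * 0.6520 / 1000
D = 1.395 m


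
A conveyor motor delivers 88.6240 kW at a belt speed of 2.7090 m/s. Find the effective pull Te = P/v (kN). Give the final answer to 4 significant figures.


Te = P / v = 88.6240 / 2.7090
Te = 32.71 kN


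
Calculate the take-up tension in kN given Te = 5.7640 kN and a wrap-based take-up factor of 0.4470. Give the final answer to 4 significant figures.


T_tu = 5.7640 * 0.4470
T_tu = 2.577 kN


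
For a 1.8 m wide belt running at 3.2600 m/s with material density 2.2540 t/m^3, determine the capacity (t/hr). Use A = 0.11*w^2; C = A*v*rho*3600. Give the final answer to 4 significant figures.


A = 0.11 * 1.8^2 = 0.3564 m^2
C = 0.3564 * 3.2600 * 2.2540 * 3600
C = 9428 t/hr


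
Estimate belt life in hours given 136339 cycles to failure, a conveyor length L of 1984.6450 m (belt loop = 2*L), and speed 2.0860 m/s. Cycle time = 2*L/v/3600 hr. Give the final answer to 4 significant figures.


cycle_time = 2 * 1984.6450 / 2.0860 / 3600 = 0.528562 hr
life = 136339 * 0.528562 = 72060 hours


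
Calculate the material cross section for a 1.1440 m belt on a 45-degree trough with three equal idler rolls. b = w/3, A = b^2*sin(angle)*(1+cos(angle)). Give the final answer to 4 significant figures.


b = 1.1440/3 = 0.381333 m
A = 0.381333^2 * sin(45 deg) * (1 + cos(45 deg))
A = 0.1755 m^2


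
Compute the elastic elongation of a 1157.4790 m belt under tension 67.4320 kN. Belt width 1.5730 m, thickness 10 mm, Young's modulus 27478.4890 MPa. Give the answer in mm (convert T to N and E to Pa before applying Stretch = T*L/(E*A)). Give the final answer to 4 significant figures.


A = 1.5730 * 0.01 = 0.01573 m^2
Stretch = 67.4320*1000 * 1157.4790 / (27478.4890e6 * 0.01573) * 1000
Stretch = 180.6 mm


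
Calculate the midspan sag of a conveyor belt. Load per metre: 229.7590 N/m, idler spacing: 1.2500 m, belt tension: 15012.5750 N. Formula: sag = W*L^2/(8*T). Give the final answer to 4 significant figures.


sag = 229.7590 * 1.2500^2 / (8 * 15012.5750)
sag = 0.002989 m


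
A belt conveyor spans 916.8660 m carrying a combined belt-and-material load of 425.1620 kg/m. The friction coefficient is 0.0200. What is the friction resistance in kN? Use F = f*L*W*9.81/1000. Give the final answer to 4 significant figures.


F = 0.0200 * 916.8660 * 425.1620 * 9.81 / 1000
F = 76.48 kN


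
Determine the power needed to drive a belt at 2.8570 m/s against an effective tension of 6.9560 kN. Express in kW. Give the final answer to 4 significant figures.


P = Te * v = 6.9560 * 2.8570
P = 19.87 kW


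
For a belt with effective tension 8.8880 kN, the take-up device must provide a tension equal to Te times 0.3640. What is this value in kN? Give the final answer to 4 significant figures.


T_tu = 8.8880 * 0.3640
T_tu = 3.235 kN


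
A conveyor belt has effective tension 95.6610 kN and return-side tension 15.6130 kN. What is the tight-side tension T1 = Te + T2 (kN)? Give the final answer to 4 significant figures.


T1 = Te + T2 = 95.6610 + 15.6130
T1 = 111.3 kN


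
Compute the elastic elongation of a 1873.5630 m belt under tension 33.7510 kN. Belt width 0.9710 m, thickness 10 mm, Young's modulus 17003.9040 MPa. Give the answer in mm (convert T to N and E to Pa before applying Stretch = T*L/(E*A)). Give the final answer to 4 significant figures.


A = 0.9710 * 0.01 = 0.00971 m^2
Stretch = 33.7510*1000 * 1873.5630 / (17003.9040e6 * 0.00971) * 1000
Stretch = 383.0 mm


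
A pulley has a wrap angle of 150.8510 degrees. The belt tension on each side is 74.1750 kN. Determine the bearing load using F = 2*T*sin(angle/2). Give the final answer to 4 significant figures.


F = 2 * 74.1750 * sin(150.8510/2 deg)
F = 143.6 kN


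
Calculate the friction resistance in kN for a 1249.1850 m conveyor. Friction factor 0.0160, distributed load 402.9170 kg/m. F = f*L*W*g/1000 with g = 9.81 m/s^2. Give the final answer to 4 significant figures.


F = 0.0160 * 1249.1850 * 402.9170 * 9.81 / 1000
F = 79.00 kN


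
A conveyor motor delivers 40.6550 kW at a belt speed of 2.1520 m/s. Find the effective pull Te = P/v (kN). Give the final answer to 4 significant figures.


Te = P / v = 40.6550 / 2.1520
Te = 18.89 kN


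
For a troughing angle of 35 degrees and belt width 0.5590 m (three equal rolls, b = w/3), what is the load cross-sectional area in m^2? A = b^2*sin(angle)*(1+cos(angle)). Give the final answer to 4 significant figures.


b = 0.5590/3 = 0.186333 m
A = 0.186333^2 * sin(35 deg) * (1 + cos(35 deg))
A = 0.03623 m^2


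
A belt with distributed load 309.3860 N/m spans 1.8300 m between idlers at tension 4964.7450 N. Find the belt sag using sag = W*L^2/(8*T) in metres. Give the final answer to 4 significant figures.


sag = 309.3860 * 1.8300^2 / (8 * 4964.7450)
sag = 0.02609 m


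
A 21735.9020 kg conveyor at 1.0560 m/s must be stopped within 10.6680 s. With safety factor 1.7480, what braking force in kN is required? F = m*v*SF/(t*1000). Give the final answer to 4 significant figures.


F = 21735.9020 * 1.0560 / 10.6680 * 1.7480 / 1000
F = 3.761 kN


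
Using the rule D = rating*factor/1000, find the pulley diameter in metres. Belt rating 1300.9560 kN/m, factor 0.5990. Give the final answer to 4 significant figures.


D = 1300.9560 * 0.5990 / 1000
D = 0.7793 m


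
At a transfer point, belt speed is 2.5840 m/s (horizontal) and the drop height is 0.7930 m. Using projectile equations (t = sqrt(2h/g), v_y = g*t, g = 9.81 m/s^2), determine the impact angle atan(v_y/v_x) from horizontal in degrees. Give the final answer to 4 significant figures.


t = sqrt(2*0.7930/9.81) = 0.402084 s
v_y = 9.81 * 0.402084 = 3.94444 m/s
angle = atan(3.94444 / 2.5840) = 56.77 deg


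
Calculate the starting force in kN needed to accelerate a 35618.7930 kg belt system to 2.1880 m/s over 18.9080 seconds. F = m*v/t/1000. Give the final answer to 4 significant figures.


F = 35618.7930 * 2.1880 / 18.9080 / 1000
F = 4.122 kN


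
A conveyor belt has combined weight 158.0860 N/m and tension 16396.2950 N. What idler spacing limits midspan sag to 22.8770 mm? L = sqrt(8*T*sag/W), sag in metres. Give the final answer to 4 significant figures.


sag = 22.8770/1000 = 0.022877 m
L = sqrt(8 * 16396.2950 * 0.022877 / 158.0860)
L = 4.357 m


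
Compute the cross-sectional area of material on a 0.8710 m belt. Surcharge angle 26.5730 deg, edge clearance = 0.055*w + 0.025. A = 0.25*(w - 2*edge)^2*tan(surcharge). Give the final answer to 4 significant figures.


edge = 0.055*0.8710 + 0.025 = 0.072905 m
ew = 0.8710 - 2*0.072905 = 0.72519 m
A = 0.25 * 0.72519^2 * tan(26.5730 deg)
A = 0.06576 m^2


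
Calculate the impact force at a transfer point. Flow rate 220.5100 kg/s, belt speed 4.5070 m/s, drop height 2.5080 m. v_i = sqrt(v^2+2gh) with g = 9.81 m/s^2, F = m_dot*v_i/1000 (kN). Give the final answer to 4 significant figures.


v_i = sqrt(4.5070^2 + 2*9.81*2.5080) = 8.33787 m/s
F = 220.5100 * 8.33787 / 1000
F = 1.839 kN


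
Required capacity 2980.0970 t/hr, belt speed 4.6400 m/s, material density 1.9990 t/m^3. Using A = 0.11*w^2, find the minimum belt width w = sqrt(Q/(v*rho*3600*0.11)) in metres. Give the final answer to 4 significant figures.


A_req = 2980.0970 / (4.6400 * 1.9990 * 3600) = 0.0892477 m^2
w = sqrt(0.0892477 / 0.11)
w = 0.9007 m


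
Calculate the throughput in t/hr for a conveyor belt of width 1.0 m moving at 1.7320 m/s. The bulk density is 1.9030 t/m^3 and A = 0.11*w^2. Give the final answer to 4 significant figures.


A = 0.11 * 1.0^2 = 0.11 m^2
C = 0.11 * 1.7320 * 1.9030 * 3600
C = 1305 t/hr


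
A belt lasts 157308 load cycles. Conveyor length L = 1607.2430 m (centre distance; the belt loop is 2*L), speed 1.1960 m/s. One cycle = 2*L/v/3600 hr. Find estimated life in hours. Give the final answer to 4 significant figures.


cycle_time = 2 * 1607.2430 / 1.1960 / 3600 = 0.746583 hr
life = 157308 * 0.746583 = 117400 hours


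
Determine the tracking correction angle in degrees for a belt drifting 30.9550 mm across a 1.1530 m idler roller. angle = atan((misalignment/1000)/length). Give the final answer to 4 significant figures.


misalign_m = 30.9550 / 1000 = 0.030955 m
angle = atan(0.030955 / 1.1530)
angle = 1.538 deg


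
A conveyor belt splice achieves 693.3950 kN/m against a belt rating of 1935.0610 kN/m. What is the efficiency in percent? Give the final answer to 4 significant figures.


Eff = 693.3950 / 1935.0610 * 100
Eff = 35.83 %


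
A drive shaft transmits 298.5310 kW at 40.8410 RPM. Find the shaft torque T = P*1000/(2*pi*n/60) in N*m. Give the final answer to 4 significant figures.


omega = 2*pi*40.8410/60 = 4.27686 rad/s
T = 298.5310*1000 / 4.27686
T = 69800 N*m


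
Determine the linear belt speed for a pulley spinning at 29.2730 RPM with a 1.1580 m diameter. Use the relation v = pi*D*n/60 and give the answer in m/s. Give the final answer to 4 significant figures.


v = pi * 1.1580 * 29.2730 / 60
v = 1.775 m/s


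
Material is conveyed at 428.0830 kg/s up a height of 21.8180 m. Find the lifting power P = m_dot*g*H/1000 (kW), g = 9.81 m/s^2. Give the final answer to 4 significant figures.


P = 428.0830 * 9.81 * 21.8180 / 1000
P = 91.62 kW


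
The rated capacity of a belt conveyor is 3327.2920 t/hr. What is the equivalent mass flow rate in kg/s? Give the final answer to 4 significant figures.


m_dot = 3327.2920 * 1000 / 3600
m_dot = 924.2 kg/s


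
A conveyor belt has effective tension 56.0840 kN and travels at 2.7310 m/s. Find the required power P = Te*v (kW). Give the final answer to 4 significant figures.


P = Te * v = 56.0840 * 2.7310
P = 153.2 kW


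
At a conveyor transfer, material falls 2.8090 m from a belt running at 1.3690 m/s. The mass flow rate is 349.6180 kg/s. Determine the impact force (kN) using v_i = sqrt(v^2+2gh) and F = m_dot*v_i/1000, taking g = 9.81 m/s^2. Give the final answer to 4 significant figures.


v_i = sqrt(1.3690^2 + 2*9.81*2.8090) = 7.54896 m/s
F = 349.6180 * 7.54896 / 1000
F = 2.639 kN


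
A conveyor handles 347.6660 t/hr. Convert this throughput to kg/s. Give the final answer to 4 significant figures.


m_dot = 347.6660 * 1000 / 3600
m_dot = 96.57 kg/s


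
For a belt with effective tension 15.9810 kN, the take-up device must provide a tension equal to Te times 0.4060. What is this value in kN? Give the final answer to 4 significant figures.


T_tu = 15.9810 * 0.4060
T_tu = 6.488 kN


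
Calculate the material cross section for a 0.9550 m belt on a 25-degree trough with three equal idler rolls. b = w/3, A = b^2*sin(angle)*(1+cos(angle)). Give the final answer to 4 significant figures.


b = 0.9550/3 = 0.318333 m
A = 0.318333^2 * sin(25 deg) * (1 + cos(25 deg))
A = 0.08164 m^2


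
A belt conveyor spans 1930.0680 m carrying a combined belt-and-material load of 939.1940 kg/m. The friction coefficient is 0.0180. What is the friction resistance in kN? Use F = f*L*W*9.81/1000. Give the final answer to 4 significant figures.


F = 0.0180 * 1930.0680 * 939.1940 * 9.81 / 1000
F = 320.1 kN


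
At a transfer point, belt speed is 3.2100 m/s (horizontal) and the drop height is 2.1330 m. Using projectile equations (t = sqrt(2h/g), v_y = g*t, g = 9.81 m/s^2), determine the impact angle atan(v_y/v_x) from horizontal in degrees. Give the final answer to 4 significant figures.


t = sqrt(2*2.1330/9.81) = 0.659441 s
v_y = 9.81 * 0.659441 = 6.46912 m/s
angle = atan(6.46912 / 3.2100) = 63.61 deg


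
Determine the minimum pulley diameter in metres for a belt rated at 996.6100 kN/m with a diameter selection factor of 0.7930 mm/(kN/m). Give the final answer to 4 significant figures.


D = 996.6100 * 0.7930 / 1000
D = 0.7903 m


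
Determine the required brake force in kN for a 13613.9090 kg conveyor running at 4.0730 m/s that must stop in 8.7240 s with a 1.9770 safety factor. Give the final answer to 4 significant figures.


F = 13613.9090 * 4.0730 / 8.7240 * 1.9770 / 1000
F = 12.57 kN


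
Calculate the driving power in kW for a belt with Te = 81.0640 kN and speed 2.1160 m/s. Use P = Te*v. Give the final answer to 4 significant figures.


P = Te * v = 81.0640 * 2.1160
P = 171.5 kW


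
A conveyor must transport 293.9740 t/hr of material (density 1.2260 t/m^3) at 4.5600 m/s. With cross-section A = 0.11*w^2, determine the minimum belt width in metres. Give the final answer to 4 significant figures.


A_req = 293.9740 / (4.5600 * 1.2260 * 3600) = 0.0146067 m^2
w = sqrt(0.0146067 / 0.11)
w = 0.3644 m


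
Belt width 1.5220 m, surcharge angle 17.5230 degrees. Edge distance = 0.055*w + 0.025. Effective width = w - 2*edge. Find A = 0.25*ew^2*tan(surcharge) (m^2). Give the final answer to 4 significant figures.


edge = 0.055*1.5220 + 0.025 = 0.10871 m
ew = 1.5220 - 2*0.10871 = 1.30458 m
A = 0.25 * 1.30458^2 * tan(17.5230 deg)
A = 0.1343 m^2


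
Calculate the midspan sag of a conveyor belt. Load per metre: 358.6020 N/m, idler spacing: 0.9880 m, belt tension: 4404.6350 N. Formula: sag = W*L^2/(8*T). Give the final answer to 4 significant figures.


sag = 358.6020 * 0.9880^2 / (8 * 4404.6350)
sag = 0.009934 m


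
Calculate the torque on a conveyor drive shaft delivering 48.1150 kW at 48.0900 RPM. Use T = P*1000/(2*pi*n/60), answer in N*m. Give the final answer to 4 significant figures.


omega = 2*pi*48.0900/60 = 5.03597 rad/s
T = 48.1150*1000 / 5.03597
T = 9554 N*m


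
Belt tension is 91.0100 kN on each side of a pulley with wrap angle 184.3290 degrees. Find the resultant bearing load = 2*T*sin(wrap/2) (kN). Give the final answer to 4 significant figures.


F = 2 * 91.0100 * sin(184.3290/2 deg)
F = 181.9 kN


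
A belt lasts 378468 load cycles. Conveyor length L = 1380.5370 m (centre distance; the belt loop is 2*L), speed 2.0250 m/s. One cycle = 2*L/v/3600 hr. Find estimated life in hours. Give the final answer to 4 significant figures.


cycle_time = 2 * 1380.5370 / 2.0250 / 3600 = 0.378748 hr
life = 378468 * 0.378748 = 143300 hours


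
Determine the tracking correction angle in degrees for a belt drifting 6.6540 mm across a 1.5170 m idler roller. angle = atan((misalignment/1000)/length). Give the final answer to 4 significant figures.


misalign_m = 6.6540 / 1000 = 0.006654 m
angle = atan(0.006654 / 1.5170)
angle = 0.2513 deg


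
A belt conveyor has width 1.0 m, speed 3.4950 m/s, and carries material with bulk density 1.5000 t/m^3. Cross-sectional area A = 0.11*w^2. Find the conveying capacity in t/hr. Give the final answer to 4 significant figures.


A = 0.11 * 1.0^2 = 0.11 m^2
C = 0.11 * 3.4950 * 1.5000 * 3600
C = 2076 t/hr


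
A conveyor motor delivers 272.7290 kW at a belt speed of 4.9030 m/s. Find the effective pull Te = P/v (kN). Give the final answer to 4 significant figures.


Te = P / v = 272.7290 / 4.9030
Te = 55.62 kN


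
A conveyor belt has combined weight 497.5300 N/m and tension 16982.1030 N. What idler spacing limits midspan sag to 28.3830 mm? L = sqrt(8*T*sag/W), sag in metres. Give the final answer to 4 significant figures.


sag = 28.3830/1000 = 0.028383 m
L = sqrt(8 * 16982.1030 * 0.028383 / 497.5300)
L = 2.784 m


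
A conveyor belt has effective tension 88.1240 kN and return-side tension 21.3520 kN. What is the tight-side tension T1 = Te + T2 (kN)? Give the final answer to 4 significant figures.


T1 = Te + T2 = 88.1240 + 21.3520
T1 = 109.5 kN


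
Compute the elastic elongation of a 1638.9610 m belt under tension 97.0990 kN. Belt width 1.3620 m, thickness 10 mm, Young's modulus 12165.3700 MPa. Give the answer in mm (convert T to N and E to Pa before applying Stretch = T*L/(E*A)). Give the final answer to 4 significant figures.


A = 1.3620 * 0.01 = 0.01362 m^2
Stretch = 97.0990*1000 * 1638.9610 / (12165.3700e6 * 0.01362) * 1000
Stretch = 960.5 mm


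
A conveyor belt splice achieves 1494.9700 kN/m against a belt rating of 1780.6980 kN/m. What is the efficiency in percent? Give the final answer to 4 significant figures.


Eff = 1494.9700 / 1780.6980 * 100
Eff = 83.95 %


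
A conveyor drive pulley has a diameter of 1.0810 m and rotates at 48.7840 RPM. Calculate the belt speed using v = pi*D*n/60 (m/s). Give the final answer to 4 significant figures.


v = pi * 1.0810 * 48.7840 / 60
v = 2.761 m/s


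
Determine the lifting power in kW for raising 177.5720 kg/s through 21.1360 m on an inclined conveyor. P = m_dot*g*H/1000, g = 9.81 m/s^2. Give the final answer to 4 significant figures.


P = 177.5720 * 9.81 * 21.1360 / 1000
P = 36.82 kW


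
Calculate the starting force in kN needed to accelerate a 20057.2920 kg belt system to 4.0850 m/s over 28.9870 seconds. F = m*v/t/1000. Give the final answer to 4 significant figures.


F = 20057.2920 * 4.0850 / 28.9870 / 1000
F = 2.827 kN


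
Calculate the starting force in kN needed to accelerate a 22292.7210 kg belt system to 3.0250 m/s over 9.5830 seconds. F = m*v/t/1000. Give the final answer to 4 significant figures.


F = 22292.7210 * 3.0250 / 9.5830 / 1000
F = 7.037 kN


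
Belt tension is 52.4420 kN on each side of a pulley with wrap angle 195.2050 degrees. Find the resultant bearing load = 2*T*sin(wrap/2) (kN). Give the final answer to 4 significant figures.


F = 2 * 52.4420 * sin(195.2050/2 deg)
F = 104.0 kN


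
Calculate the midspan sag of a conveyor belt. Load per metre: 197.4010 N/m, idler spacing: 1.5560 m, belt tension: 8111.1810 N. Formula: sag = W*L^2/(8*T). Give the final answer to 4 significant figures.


sag = 197.4010 * 1.5560^2 / (8 * 8111.1810)
sag = 0.007365 m


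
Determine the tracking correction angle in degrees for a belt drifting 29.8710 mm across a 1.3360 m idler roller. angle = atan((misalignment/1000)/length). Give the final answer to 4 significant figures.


misalign_m = 29.8710 / 1000 = 0.029871 m
angle = atan(0.029871 / 1.3360)
angle = 1.281 deg


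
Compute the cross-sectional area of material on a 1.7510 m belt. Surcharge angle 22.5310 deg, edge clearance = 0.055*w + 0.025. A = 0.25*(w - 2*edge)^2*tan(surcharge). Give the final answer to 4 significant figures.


edge = 0.055*1.7510 + 0.025 = 0.121305 m
ew = 1.7510 - 2*0.121305 = 1.50839 m
A = 0.25 * 1.50839^2 * tan(22.5310 deg)
A = 0.2360 m^2


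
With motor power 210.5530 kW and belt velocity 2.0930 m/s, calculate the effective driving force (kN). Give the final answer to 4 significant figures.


Te = P / v = 210.5530 / 2.0930
Te = 100.6 kN


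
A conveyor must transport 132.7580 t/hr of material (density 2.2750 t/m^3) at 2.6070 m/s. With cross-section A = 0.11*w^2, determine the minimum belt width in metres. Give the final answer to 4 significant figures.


A_req = 132.7580 / (2.6070 * 2.2750 * 3600) = 0.00621779 m^2
w = sqrt(0.00621779 / 0.11)
w = 0.2378 m


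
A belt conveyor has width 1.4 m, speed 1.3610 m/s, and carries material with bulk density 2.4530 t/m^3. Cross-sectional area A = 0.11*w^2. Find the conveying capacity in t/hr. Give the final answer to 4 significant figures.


A = 0.11 * 1.4^2 = 0.2156 m^2
C = 0.2156 * 1.3610 * 2.4530 * 3600
C = 2591 t/hr


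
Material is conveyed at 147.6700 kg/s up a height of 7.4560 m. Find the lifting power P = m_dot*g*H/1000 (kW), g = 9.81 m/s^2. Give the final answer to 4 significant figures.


P = 147.6700 * 9.81 * 7.4560 / 1000
P = 10.80 kW


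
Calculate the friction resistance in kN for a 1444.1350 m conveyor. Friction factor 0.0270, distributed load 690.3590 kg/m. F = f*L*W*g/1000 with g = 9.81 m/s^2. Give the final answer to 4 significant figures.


F = 0.0270 * 1444.1350 * 690.3590 * 9.81 / 1000
F = 264.1 kN


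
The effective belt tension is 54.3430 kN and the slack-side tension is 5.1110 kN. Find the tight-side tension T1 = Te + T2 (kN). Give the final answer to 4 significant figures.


T1 = Te + T2 = 54.3430 + 5.1110
T1 = 59.45 kN


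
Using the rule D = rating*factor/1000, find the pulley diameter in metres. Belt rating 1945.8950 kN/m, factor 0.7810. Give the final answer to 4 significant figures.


D = 1945.8950 * 0.7810 / 1000
D = 1.520 m


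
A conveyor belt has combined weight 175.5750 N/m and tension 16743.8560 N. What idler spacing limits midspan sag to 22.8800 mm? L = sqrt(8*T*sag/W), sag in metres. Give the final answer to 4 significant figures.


sag = 22.8800/1000 = 0.022880 m
L = sqrt(8 * 16743.8560 * 0.022880 / 175.5750)
L = 4.178 m


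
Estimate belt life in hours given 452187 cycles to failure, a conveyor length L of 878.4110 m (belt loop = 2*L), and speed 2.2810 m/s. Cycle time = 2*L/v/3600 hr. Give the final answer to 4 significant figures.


cycle_time = 2 * 878.4110 / 2.2810 / 3600 = 0.213944 hr
life = 452187 * 0.213944 = 96740 hours


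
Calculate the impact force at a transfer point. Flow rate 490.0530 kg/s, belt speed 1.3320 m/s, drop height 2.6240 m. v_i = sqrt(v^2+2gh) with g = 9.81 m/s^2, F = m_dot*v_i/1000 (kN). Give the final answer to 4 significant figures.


v_i = sqrt(1.3320^2 + 2*9.81*2.6240) = 7.29775 m/s
F = 490.0530 * 7.29775 / 1000
F = 3.576 kN


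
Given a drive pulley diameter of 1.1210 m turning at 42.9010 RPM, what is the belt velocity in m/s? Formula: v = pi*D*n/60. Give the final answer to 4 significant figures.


v = pi * 1.1210 * 42.9010 / 60
v = 2.518 m/s


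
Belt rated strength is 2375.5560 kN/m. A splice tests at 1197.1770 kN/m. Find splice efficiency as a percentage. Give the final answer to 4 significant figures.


Eff = 1197.1770 / 2375.5560 * 100
Eff = 50.40 %


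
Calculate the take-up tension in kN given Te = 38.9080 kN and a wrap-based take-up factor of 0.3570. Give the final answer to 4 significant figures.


T_tu = 38.9080 * 0.3570
T_tu = 13.89 kN


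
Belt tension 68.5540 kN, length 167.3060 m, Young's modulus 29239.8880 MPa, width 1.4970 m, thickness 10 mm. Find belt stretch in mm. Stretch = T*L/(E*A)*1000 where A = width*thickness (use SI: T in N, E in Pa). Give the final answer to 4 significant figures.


A = 1.4970 * 0.01 = 0.01497 m^2
Stretch = 68.5540*1000 * 167.3060 / (29239.8880e6 * 0.01497) * 1000
Stretch = 26.20 mm


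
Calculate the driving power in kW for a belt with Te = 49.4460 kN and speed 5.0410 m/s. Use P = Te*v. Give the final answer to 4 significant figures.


P = Te * v = 49.4460 * 5.0410
P = 249.3 kW


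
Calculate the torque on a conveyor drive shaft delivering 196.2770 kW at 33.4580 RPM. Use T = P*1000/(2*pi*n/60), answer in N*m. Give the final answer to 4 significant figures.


omega = 2*pi*33.4580/60 = 3.50371 rad/s
T = 196.2770*1000 / 3.50371
T = 56020 N*m


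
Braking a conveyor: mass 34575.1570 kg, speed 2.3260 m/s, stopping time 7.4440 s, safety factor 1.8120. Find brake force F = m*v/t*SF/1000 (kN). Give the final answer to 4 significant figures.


F = 34575.1570 * 2.3260 / 7.4440 * 1.8120 / 1000
F = 19.58 kN


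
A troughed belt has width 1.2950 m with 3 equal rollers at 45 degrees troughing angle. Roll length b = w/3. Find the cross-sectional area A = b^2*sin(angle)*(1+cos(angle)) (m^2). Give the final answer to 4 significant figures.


b = 1.2950/3 = 0.431667 m
A = 0.431667^2 * sin(45 deg) * (1 + cos(45 deg))
A = 0.2249 m^2


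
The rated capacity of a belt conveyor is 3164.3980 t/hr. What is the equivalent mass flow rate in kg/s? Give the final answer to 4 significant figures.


m_dot = 3164.3980 * 1000 / 3600
m_dot = 879.0 kg/s


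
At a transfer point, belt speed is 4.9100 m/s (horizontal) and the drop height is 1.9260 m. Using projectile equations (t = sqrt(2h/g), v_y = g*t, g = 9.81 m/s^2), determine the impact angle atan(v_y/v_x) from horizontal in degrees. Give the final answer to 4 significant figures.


t = sqrt(2*1.9260/9.81) = 0.626626 s
v_y = 9.81 * 0.626626 = 6.1472 m/s
angle = atan(6.1472 / 4.9100) = 51.38 deg


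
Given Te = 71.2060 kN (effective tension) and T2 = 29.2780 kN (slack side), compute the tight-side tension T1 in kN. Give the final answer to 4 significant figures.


T1 = Te + T2 = 71.2060 + 29.2780
T1 = 100.5 kN


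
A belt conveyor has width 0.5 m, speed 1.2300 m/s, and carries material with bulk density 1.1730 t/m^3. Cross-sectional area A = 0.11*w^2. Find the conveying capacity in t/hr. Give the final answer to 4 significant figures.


A = 0.11 * 0.5^2 = 0.0275 m^2
C = 0.0275 * 1.2300 * 1.1730 * 3600
C = 142.8 t/hr


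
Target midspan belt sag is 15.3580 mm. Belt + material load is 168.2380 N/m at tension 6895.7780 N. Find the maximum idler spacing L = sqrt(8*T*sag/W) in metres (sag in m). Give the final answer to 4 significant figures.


sag = 15.3580/1000 = 0.015358 m
L = sqrt(8 * 6895.7780 * 0.015358 / 168.2380)
L = 2.244 m


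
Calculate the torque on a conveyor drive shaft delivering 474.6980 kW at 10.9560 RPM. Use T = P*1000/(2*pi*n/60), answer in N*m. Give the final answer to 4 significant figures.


omega = 2*pi*10.9560/60 = 1.14731 rad/s
T = 474.6980*1000 / 1.14731
T = 413700 N*m


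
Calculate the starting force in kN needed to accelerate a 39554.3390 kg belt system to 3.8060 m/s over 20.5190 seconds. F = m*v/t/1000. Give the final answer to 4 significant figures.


F = 39554.3390 * 3.8060 / 20.5190 / 1000
F = 7.337 kN


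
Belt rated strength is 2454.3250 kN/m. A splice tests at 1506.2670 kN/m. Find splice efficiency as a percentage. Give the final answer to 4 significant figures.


Eff = 1506.2670 / 2454.3250 * 100
Eff = 61.37 %


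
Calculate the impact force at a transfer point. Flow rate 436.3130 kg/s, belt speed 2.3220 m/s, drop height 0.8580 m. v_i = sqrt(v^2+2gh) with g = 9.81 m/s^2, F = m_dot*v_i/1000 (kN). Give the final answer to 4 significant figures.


v_i = sqrt(2.3220^2 + 2*9.81*0.8580) = 4.71441 m/s
F = 436.3130 * 4.71441 / 1000
F = 2.057 kN


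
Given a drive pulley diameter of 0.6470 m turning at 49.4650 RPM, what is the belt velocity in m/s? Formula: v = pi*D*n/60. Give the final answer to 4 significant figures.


v = pi * 0.6470 * 49.4650 / 60
v = 1.676 m/s


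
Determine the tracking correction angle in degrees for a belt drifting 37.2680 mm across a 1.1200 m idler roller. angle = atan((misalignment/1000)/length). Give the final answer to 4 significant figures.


misalign_m = 37.2680 / 1000 = 0.037268 m
angle = atan(0.037268 / 1.1200)
angle = 1.906 deg


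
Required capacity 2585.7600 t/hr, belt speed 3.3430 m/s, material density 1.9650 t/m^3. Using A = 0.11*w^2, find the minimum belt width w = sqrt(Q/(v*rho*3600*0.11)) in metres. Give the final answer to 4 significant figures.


A_req = 2585.7600 / (3.3430 * 1.9650 * 3600) = 0.109342 m^2
w = sqrt(0.109342 / 0.11)
w = 0.9970 m


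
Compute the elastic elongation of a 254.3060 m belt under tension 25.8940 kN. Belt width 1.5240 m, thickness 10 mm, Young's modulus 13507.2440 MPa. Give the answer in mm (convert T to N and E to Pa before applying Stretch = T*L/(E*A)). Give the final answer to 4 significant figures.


A = 1.5240 * 0.01 = 0.01524 m^2
Stretch = 25.8940*1000 * 254.3060 / (13507.2440e6 * 0.01524) * 1000
Stretch = 31.99 mm


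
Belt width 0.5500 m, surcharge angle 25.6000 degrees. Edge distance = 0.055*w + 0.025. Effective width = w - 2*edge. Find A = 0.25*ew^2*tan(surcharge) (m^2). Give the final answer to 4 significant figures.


edge = 0.055*0.5500 + 0.025 = 0.05525 m
ew = 0.5500 - 2*0.05525 = 0.4395 m
A = 0.25 * 0.4395^2 * tan(25.6000 deg)
A = 0.02314 m^2


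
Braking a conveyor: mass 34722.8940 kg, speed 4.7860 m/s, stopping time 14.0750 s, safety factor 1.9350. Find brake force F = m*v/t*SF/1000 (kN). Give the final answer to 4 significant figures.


F = 34722.8940 * 4.7860 / 14.0750 * 1.9350 / 1000
F = 22.85 kN


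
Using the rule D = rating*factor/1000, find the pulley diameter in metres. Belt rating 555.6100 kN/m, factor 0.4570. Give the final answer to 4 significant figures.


D = 555.6100 * 0.4570 / 1000
D = 0.2539 m


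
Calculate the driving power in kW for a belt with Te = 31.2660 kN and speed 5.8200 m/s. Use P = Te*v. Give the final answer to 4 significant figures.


P = Te * v = 31.2660 * 5.8200
P = 182.0 kW


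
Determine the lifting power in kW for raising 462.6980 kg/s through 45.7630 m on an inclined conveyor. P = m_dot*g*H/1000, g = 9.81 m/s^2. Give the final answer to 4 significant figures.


P = 462.6980 * 9.81 * 45.7630 / 1000
P = 207.7 kW


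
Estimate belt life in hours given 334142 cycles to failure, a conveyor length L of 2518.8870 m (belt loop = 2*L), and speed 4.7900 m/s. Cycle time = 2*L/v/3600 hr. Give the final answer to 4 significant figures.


cycle_time = 2 * 2518.8870 / 4.7900 / 3600 = 0.292146 hr
life = 334142 * 0.292146 = 97620 hours


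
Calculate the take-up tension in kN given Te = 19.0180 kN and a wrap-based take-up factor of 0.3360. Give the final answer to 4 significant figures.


T_tu = 19.0180 * 0.3360
T_tu = 6.390 kN


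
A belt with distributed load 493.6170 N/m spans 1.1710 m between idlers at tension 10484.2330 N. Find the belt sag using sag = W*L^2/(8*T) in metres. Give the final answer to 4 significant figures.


sag = 493.6170 * 1.1710^2 / (8 * 10484.2330)
sag = 0.008070 m


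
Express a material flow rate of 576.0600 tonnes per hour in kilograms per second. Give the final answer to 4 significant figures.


m_dot = 576.0600 * 1000 / 3600
m_dot = 160.0 kg/s


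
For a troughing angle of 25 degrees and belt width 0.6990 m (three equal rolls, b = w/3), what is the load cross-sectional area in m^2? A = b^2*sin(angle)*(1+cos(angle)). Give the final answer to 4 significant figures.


b = 0.6990/3 = 0.233 m
A = 0.233^2 * sin(25 deg) * (1 + cos(25 deg))
A = 0.04374 m^2


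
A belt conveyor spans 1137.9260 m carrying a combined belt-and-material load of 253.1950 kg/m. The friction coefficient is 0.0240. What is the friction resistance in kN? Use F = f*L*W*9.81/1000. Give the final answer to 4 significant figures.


F = 0.0240 * 1137.9260 * 253.1950 * 9.81 / 1000
F = 67.83 kN


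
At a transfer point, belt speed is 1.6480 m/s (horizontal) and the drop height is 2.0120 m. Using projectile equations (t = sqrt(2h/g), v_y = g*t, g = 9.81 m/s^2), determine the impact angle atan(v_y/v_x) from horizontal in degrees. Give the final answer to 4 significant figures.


t = sqrt(2*2.0120/9.81) = 0.640464 s
v_y = 9.81 * 0.640464 = 6.28295 m/s
angle = atan(6.28295 / 1.6480) = 75.30 deg


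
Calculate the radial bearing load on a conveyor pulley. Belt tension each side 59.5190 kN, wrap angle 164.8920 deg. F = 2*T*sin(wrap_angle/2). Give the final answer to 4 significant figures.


F = 2 * 59.5190 * sin(164.8920/2 deg)
F = 118.0 kN


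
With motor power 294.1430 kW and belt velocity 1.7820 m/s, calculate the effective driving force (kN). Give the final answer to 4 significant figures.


Te = P / v = 294.1430 / 1.7820
Te = 165.1 kN


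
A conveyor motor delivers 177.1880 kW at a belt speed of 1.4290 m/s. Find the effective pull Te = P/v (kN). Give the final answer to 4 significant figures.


Te = P / v = 177.1880 / 1.4290
Te = 124.0 kN


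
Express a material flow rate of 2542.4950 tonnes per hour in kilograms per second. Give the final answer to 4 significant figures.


m_dot = 2542.4950 * 1000 / 3600
m_dot = 706.2 kg/s


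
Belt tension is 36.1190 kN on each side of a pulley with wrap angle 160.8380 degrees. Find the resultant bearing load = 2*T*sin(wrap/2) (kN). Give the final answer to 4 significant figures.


F = 2 * 36.1190 * sin(160.8380/2 deg)
F = 71.23 kN


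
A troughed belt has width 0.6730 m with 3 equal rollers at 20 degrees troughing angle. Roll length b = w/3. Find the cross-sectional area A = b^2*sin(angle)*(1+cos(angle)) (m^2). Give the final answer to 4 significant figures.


b = 0.6730/3 = 0.224333 m
A = 0.224333^2 * sin(20 deg) * (1 + cos(20 deg))
A = 0.03339 m^2


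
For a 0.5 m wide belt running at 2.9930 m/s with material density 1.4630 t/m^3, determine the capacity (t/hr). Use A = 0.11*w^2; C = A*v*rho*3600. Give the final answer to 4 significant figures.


A = 0.11 * 0.5^2 = 0.0275 m^2
C = 0.0275 * 2.9930 * 1.4630 * 3600
C = 433.5 t/hr


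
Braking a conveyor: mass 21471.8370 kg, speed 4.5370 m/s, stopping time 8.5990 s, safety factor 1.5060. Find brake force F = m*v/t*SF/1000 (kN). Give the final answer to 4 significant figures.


F = 21471.8370 * 4.5370 / 8.5990 * 1.5060 / 1000
F = 17.06 kN


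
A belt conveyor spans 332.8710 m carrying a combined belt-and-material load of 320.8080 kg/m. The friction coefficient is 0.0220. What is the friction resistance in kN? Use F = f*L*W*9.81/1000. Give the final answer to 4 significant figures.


F = 0.0220 * 332.8710 * 320.8080 * 9.81 / 1000
F = 23.05 kN


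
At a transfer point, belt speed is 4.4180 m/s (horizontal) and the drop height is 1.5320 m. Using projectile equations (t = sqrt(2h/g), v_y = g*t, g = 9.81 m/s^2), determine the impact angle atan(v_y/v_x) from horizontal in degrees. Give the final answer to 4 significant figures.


t = sqrt(2*1.5320/9.81) = 0.558869 s
v_y = 9.81 * 0.558869 = 5.4825 m/s
angle = atan(5.4825 / 4.4180) = 51.14 deg


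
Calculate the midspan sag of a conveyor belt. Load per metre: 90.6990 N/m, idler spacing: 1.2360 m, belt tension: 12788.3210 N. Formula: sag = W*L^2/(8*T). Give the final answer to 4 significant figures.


sag = 90.6990 * 1.2360^2 / (8 * 12788.3210)
sag = 0.001354 m


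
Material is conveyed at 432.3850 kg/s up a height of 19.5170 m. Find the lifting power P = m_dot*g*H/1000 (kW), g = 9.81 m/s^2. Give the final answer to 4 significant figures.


P = 432.3850 * 9.81 * 19.5170 / 1000
P = 82.79 kW


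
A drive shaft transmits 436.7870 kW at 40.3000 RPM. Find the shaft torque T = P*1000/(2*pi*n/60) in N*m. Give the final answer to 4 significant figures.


omega = 2*pi*40.3000/60 = 4.22021 rad/s
T = 436.7870*1000 / 4.22021
T = 103500 N*m


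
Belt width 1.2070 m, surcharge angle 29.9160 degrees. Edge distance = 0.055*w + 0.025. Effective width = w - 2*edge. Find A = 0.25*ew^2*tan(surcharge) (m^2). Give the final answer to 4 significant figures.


edge = 0.055*1.2070 + 0.025 = 0.091385 m
ew = 1.2070 - 2*0.091385 = 1.02423 m
A = 0.25 * 1.02423^2 * tan(29.9160 deg)
A = 0.1509 m^2


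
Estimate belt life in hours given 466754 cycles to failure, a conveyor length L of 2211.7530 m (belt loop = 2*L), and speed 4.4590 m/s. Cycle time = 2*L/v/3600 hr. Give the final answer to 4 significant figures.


cycle_time = 2 * 2211.7530 / 4.4590 / 3600 = 0.275567 hr
life = 466754 * 0.275567 = 128600 hours


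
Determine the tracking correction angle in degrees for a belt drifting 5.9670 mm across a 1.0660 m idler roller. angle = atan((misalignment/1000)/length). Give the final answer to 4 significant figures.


misalign_m = 5.9670 / 1000 = 0.005967 m
angle = atan(0.005967 / 1.0660)
angle = 0.3207 deg


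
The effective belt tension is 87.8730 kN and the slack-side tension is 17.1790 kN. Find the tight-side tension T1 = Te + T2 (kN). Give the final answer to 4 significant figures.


T1 = Te + T2 = 87.8730 + 17.1790
T1 = 105.1 kN


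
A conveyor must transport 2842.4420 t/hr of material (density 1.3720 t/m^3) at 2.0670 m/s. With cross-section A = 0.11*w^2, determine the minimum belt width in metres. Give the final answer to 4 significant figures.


A_req = 2842.4420 / (2.0670 * 1.3720 * 3600) = 0.278416 m^2
w = sqrt(0.278416 / 0.11)
w = 1.591 m


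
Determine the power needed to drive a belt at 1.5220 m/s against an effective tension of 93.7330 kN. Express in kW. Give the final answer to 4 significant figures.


P = Te * v = 93.7330 * 1.5220
P = 142.7 kW


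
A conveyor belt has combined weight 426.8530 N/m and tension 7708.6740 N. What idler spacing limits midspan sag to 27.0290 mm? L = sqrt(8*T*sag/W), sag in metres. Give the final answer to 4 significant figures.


sag = 27.0290/1000 = 0.027029 m
L = sqrt(8 * 7708.6740 * 0.027029 / 426.8530)
L = 1.976 m


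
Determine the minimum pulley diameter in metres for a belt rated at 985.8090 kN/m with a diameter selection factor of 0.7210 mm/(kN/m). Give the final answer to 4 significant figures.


D = 985.8090 * 0.7210 / 1000
D = 0.7108 m


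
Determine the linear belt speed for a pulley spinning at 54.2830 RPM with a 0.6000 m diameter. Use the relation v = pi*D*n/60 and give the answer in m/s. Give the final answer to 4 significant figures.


v = pi * 0.6000 * 54.2830 / 60
v = 1.705 m/s


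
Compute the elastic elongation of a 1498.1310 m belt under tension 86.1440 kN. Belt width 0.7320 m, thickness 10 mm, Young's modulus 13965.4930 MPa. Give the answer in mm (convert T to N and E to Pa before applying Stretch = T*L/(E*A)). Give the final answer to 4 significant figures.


A = 0.7320 * 0.01 = 0.00732 m^2
Stretch = 86.1440*1000 * 1498.1310 / (13965.4930e6 * 0.00732) * 1000
Stretch = 1262 mm


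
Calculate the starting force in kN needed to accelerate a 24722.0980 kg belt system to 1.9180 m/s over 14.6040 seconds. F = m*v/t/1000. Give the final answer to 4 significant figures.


F = 24722.0980 * 1.9180 / 14.6040 / 1000
F = 3.247 kN


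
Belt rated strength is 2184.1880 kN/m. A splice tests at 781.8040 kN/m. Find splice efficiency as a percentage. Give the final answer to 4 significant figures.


Eff = 781.8040 / 2184.1880 * 100
Eff = 35.79 %


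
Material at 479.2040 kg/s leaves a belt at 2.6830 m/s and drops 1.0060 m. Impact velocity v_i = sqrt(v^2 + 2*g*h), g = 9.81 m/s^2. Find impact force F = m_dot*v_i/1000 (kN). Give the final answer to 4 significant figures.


v_i = sqrt(2.6830^2 + 2*9.81*1.0060) = 5.19001 m/s
F = 479.2040 * 5.19001 / 1000
F = 2.487 kN


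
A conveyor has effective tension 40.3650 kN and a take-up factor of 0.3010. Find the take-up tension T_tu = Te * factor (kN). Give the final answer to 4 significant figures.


T_tu = 40.3650 * 0.3010
T_tu = 12.15 kN


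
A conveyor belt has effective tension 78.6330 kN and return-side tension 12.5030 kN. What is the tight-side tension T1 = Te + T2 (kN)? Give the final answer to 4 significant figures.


T1 = Te + T2 = 78.6330 + 12.5030
T1 = 91.14 kN


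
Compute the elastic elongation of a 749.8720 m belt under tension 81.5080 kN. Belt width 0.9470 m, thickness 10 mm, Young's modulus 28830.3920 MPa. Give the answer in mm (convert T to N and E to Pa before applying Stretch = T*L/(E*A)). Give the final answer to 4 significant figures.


A = 0.9470 * 0.01 = 0.00947 m^2
Stretch = 81.5080*1000 * 749.8720 / (28830.3920e6 * 0.00947) * 1000
Stretch = 223.9 mm


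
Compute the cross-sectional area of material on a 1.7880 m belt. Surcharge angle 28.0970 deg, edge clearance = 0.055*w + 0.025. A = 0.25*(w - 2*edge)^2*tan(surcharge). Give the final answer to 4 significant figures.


edge = 0.055*1.7880 + 0.025 = 0.12334 m
ew = 1.7880 - 2*0.12334 = 1.54132 m
A = 0.25 * 1.54132^2 * tan(28.0970 deg)
A = 0.3171 m^2


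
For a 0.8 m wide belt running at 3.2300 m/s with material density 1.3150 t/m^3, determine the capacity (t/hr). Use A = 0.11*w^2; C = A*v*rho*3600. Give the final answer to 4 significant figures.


A = 0.11 * 0.8^2 = 0.0704 m^2
C = 0.0704 * 3.2300 * 1.3150 * 3600
C = 1076 t/hr
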